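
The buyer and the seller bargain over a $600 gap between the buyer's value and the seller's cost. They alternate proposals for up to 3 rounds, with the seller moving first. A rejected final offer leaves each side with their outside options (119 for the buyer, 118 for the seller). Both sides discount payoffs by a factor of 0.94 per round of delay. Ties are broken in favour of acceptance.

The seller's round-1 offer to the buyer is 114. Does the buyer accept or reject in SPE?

Work out the buyer's continuation value if the offer is rejected.
Round 3 (the seller proposes): the buyer gets 119 if talks fail, so the seller offers 119 and keeps 481.
Round 2 (the buyer proposes): the seller can get 481 next round, worth 0.94 × 481 = 452.14 now; the buyer offers that and keeps 147.86.
So by rejecting in round 1, the buyer gets 147.86 next round, worth 0.94 × 147.86 = 138.9884 now.
Offer 114 < 138.9884, so the buyer rejects.

Reject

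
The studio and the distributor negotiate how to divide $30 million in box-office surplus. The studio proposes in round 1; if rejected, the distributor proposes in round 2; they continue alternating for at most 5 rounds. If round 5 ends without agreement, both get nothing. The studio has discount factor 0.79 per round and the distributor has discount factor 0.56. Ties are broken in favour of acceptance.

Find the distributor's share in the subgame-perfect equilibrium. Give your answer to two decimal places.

Round 5 (the studio proposes): rejection yields 0 for the distributor; the studio offers 0 and keeps 30.
Round 4 (the distributor proposes): the studio can get 30 next round, worth 0.79 × 30 = 23.7 now, so the distributor offers 23.7, keeping 6.3.
Round 3 (the studio proposes): the distributor can get 6.3 next round, worth 0.56 × 6.3 = 3.528 now; the studio offers that and keeps 26.472.
Round 2 (the distributor proposes): the studio can get 26.472 next round, worth 0.79 × 26.472 = 20.91288 now. The distributor offers 20.91288 and keeps 30 − 20.91288 = 9.08712.
Round 1 (the studio proposes): the distributor can get 9.08712 next round, worth 0.56 × 9.08712 = 5.0887872 now, so the studio offers 5.0887872, keeping 24.9112128.

5.09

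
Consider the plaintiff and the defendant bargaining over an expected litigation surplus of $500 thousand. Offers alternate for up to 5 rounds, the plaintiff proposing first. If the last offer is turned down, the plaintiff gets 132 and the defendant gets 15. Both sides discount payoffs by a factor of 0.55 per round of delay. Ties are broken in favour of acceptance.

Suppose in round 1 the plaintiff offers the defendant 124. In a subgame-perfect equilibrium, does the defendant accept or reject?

Round 5 (the plaintiff proposes): the defendant gets 15 if talks fail, so the plaintiff offers 15 and keeps 485.
Round 4 (the defendant proposes): the plaintiff can get 485 next round, worth 0.55 × 485 = 266.75 now. The defendant offers 266.75 and keeps 500 − 266.75 = 233.25.
Round 3 (the plaintiff proposes): the defendant can get 233.25 next round, worth 0.55 × 233.25 = 128.2875 now; the plaintiff offers that and keeps 371.7125.
Round 2 (the defendant proposes): the plaintiff can get 371.7125 next round, worth 0.55 × 371.7125 = 204.441875 now; the defendant offers that and keeps 295.558125.
So by rejecting in round 1, the defendant gets 295.558125 next round, worth 0.55 × 295.558125 = 162.55696875 now.
Offer 124 < 162.55696875, so the defendant rejects.

Reject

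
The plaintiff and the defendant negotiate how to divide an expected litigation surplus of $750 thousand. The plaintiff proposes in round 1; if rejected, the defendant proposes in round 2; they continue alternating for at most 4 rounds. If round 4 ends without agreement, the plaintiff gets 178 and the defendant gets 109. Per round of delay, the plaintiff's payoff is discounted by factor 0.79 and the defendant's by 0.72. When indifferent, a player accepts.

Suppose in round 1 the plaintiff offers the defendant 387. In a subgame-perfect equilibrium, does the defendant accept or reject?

Round 4 (the defendant proposes): the plaintiff gets 178 if talks fail, so the defendant offers 178 and keeps 572.
Round 3 (the plaintiff proposes): the defendant can get 572 next round, worth 0.72 × 572 = 411.84 now; the plaintiff offers that and keeps 338.16.
Round 2 (the defendant proposes): the plaintiff can get 338.16 next round, worth 0.79 × 338.16 = 267.1464 now, so the defendant offers 267.1464, keeping 482.8536.
So by rejecting in round 1, the defendant gets 482.8536 next round, worth 0.72 × 482.8536 = 347.654592 now.
Offer 387 ≥ 347.654592, so the defendant accepts.

Accept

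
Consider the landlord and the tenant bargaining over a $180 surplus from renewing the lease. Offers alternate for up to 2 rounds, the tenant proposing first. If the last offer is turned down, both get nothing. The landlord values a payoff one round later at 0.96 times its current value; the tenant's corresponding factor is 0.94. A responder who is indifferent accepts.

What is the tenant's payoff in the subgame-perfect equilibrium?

Round 2 (the landlord proposes): the tenant will accept anything ≥ 0, so the landlord offers 0 and keeps 180.
Round 1 (the tenant proposes): the landlord can get 180 next round, worth 0.96 × 180 = 172.8 now; the tenant offers that and keeps 7.2.

7.2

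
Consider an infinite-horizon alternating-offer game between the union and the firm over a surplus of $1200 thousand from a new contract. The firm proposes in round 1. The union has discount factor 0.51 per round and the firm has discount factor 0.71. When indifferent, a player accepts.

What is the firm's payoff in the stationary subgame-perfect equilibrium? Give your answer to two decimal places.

In a stationary SPE each proposer offers the other exactly their discounted continuation value.
If the firm keeps x when proposing and the union keeps y when proposing, then x = 1200 − 0.51y and y = 1200 − 0.71x.
Solving: x = 1200(1 − 0.51) / (1 − 0.71·0.51) = 588 / 0.6379 ≈ 921.7746.
The union gets 1200 − 921.7746 ≈ 278.2254.

921.77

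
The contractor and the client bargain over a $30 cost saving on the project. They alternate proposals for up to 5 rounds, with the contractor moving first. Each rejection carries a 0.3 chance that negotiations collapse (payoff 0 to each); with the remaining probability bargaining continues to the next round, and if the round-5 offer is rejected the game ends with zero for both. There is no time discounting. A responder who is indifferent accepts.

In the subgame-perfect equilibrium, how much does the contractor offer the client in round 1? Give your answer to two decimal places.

By backward induction:
Round 5 (the contractor proposes): rejection yields 0 for the client; the contractor offers 0 and keeps 30.
Round 4 (the client proposes): rejecting gives the contractor an expected 0.7 × 30 = 21. The client offers 21 and keeps 30 − 21 = 9.
Round 3 (the contractor proposes): rejecting gives the client an expected 0.7 × 9 = 6.3, so the contractor offers 6.3, keeping 23.7.
Round 2 (the client proposes): rejecting gives the contractor an expected 0.7 × 23.7 = 16.59, so the client offers 16.59, keeping 13.41.
Round 1 (the contractor proposes): rejecting gives the client an expected 0.7 × 13.41 = 9.387. The contractor offers 9.387 and keeps 30 − 9.387 = 20.613.

9.39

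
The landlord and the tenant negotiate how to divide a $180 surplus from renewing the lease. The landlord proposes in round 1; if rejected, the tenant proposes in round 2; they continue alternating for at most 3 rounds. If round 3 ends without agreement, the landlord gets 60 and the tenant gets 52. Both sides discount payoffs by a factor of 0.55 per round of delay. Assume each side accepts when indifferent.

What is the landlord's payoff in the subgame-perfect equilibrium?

Round 3 (the landlord proposes): the tenant gets 52 if talks fail, so the landlord offers 52 and keeps 128.
Round 2 (the tenant proposes): the landlord can get 128 next round, worth 0.55 × 128 = 70.4 now. The tenant offers 70.4 and keeps 180 − 70.4 = 109.6.
Round 1 (the landlord proposes): the tenant can get 109.6 next round, worth 0.55 × 109.6 = 60.28 now, so the landlord offers 60.28, keeping 119.72.

119.72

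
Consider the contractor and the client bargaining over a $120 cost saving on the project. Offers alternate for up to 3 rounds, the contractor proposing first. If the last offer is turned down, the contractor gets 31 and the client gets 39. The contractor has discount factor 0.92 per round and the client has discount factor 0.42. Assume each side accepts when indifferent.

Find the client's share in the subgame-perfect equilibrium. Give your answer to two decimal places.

19.10

Round 3 (the contractor proposes): the client gets 39 if talks fail, so the contractor offers 39 and keeps 81.
Round 2 (the client proposes): the contractor can get 81 next round, worth 0.92 × 81 = 74.52 now, so the client offers 74.52, keeping 45.48.
Round 1 (the contractor proposes): the client can get 45.48 next round, worth 0.42 × 45.48 = 19.1016 now. The contractor offers 19.1016 and keeps 120 − 19.1016 = 100.8984.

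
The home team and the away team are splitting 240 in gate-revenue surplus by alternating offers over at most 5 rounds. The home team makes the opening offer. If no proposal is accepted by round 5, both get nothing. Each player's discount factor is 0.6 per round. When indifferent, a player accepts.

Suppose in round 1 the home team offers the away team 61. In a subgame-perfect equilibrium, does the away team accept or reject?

Round 5 (the home team proposes): the away team will accept anything ≥ 0, so the home team offers 0 and keeps 240.
Round 4 (the away team proposes): the home team can get 240 next round, worth 0.6 × 240 = 144 now; the away team offers that and keeps 96.
Round 3 (the home team proposes): the away team can get 96 next round, worth 0.6 × 96 = 57.6 now. The home team offers 57.6 and keeps 240 − 57.6 = 182.4.
Round 2 (the away team proposes): the home team can get 182.4 next round, worth 0.6 × 182.4 = 109.44 now; the away team offers that and keeps 130.56.
So by rejecting in round 1, the away team gets 130.56 next round, worth 0.6 × 130.56 = 78.336 now.
Offer 61 < 78.336, so the away team rejects.

Reject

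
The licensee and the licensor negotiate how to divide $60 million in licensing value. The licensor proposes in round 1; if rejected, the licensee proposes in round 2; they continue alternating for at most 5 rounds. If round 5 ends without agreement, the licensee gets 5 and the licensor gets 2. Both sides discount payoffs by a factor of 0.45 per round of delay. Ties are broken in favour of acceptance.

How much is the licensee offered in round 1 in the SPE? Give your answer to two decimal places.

18.06

Solve by backward induction from round 5.
Round 5 (the licensor proposes): the licensee gets 5 if talks fail, so the licensor offers 5 and keeps 55.
Round 4 (the licensee proposes): the licensor can get 55 next round, worth 0.45 × 55 = 24.75 now; the licensee offers that and keeps 35.25.
Round 3 (the licensor proposes): the licensee can get 35.25 next round, worth 0.45 × 35.25 = 15.8625 now. The licensor offers 15.8625 and keeps 60 − 15.8625 = 44.1375.
Round 2 (the licensee proposes): the licensor can get 44.1375 next round, worth 0.45 × 44.1375 = 19.861875 now; the licensee offers that and keeps 40.138125.
Round 1 (the licensor proposes): the licensee can get 40.138125 next round, worth 0.45 × 40.138125 = 18.06215625 now; the licensor offers that and keeps 41.93784375.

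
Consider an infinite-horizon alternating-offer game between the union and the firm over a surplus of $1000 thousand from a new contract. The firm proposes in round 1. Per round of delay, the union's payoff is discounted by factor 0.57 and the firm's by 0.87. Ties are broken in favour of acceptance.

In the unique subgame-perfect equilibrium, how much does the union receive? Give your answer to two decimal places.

Let x be the firm's share when the firm proposes and y be the union's share when the union proposes.
The union accepts iff offered ≥ 0.57·y, so x = 1000 − 0.57y. Symmetrically y = 1000 − 0.87x.
Substituting: x = 1000 − 0.57(1000 − 0.87x), giving x(1 − 0.87·0.57) = 1000(1 − 0.57).
So x = 1000 × 0.43 / 0.5041 ≈ 853.0054, and the union receives 1000 − x ≈ 146.9946.

146.99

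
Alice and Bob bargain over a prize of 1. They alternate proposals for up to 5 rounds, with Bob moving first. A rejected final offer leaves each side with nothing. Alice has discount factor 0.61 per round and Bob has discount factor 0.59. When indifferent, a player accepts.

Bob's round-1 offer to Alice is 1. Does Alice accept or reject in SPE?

Work out Alice's continuation value if the offer is rejected.
Round 5 (Bob proposes): rejection yields 0 for Alice; Bob offers 0 and keeps 1.
Round 4 (Alice proposes): Bob can get 1 next round, worth 0.59 × 1 = 0.59 now; Alice offers that and keeps 0.41.
Round 3 (Bob proposes): Alice can get 0.41 next round, worth 0.61 × 0.41 = 0.2501 now. Bob offers 0.2501 and keeps 1 − 0.2501 = 0.7499.
Round 2 (Alice proposes): Bob can get 0.7499 next round, worth 0.59 × 0.7499 = 0.442441 now. Alice offers 0.442441 and keeps 1 − 0.442441 = 0.557559.
So by rejecting in round 1, Alice gets 0.557559 next round, worth 0.61 × 0.557559 = 0.34011099 now.
Offer 1 ≥ 0.34011099, so Alice accepts.

Accept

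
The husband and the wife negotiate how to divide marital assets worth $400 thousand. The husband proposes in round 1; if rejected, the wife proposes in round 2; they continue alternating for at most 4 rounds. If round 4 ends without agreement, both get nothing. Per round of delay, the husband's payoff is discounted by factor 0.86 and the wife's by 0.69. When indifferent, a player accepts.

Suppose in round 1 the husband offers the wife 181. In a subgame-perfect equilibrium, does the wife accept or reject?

Reject

Round 4 (the wife proposes): the husband will accept anything ≥ 0, so the wife offers 0 and keeps 400.
Round 3 (the husband proposes): the wife can get 400 next round, worth 0.69 × 400 = 276 now. The husband offers 276 and keeps 400 − 276 = 124.
Round 2 (the wife proposes): the husband can get 124 next round, worth 0.86 × 124 = 106.64 now, so the wife offers 106.64, keeping 293.36.
So by rejecting in round 1, the wife gets 293.36 next round, worth 0.69 × 293.36 = 202.4184 now.
Offer 181 < 202.4184, so the wife rejects.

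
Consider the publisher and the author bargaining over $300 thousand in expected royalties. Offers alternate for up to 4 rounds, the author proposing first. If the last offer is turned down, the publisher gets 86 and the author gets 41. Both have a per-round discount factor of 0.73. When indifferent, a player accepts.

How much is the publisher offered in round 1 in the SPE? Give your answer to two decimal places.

By backward induction:
Round 4 (the publisher proposes): the author gets 41 if talks fail, so the publisher offers 41 and keeps 259.
Round 3 (the author proposes): the publisher can get 259 next round, worth 0.73 × 259 = 189.07 now, so the author offers 189.07, keeping 110.93.
Round 2 (the publisher proposes): the author can get 110.93 next round, worth 0.73 × 110.93 = 80.9789 now; the publisher offers that and keeps 219.0211.
Round 1 (the author proposes): the publisher can get 219.0211 next round, worth 0.73 × 219.0211 = 159.885403 now. The author offers 159.885403 and keeps 300 − 159.885403 = 140.114597.

159.89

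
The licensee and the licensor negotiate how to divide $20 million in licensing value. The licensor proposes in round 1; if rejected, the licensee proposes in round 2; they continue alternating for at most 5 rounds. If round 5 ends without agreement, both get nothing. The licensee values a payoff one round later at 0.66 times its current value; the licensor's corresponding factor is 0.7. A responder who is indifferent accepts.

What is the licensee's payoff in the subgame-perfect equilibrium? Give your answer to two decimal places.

5.79

Work backward from the last round.
Round 5 (the licensor proposes): the licensee will accept anything ≥ 0, so the licensor offers 0 and keeps 20.
Round 4 (the licensee proposes): the licensor can get 20 next round, worth 0.7 × 20 = 14 now. The licensee offers 14 and keeps 20 − 14 = 6.
Round 3 (the licensor proposes): the licensee can get 6 next round, worth 0.66 × 6 = 3.96 now; the licensor offers that and keeps 16.04.
Round 2 (the licensee proposes): the licensor can get 16.04 next round, worth 0.7 × 16.04 = 11.228 now. The licensee offers 11.228 and keeps 20 − 11.228 = 8.772.
Round 1 (the licensor proposes): the licensee can get 8.772 next round, worth 0.66 × 8.772 = 5.78952 now; the licensor offers that and keeps 14.21048.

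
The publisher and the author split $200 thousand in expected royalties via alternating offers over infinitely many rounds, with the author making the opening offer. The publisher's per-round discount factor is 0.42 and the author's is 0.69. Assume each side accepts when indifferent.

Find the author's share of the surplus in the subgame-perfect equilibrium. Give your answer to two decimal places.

When the author proposes, the publisher accepts any offer worth at least 0.42 times what the publisher would get by proposing next round; and vice versa.
This gives x = 200 − 0.42y and y = 200 − 0.69x, where x and y are each side's share when it proposes.
Hence (1 − 0.42·0.69)x = 200(1 − 0.42), i.e. 0.7102·x = 116.
x ≈ 163.3343; the publisher's share is 200 − x ≈ 36.6657.

163.33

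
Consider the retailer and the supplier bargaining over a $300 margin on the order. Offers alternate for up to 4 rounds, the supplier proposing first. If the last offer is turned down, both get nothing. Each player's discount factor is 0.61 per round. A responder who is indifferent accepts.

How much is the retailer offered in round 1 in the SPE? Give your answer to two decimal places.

Solve by backward induction from round 4.
Round 4 (the retailer proposes): the supplier will accept anything ≥ 0, so the retailer offers 0 and keeps 300.
Round 3 (the supplier proposes): the retailer can get 300 next round, worth 0.61 × 300 = 183 now; the supplier offers that and keeps 117.
Round 2 (the retailer proposes): the supplier can get 117 next round, worth 0.61 × 117 = 71.37 now; the retailer offers that and keeps 228.63.
Round 1 (the supplier proposes): the retailer can get 228.63 next round, worth 0.61 × 228.63 = 139.4643 now. The supplier offers 139.4643 and keeps 300 − 139.4643 = 160.5357.

139.46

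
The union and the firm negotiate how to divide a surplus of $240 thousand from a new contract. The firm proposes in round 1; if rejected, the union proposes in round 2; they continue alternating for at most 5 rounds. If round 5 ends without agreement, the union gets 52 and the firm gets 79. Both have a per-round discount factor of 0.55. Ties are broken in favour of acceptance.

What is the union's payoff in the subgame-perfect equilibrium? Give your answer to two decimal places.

Round 5 (the firm proposes): the union gets 52 if talks fail, so the firm offers 52 and keeps 188.
Round 4 (the union proposes): the firm can get 188 next round, worth 0.55 × 188 = 103.4 now; the union offers that and keeps 136.6.
Round 3 (the firm proposes): the union can get 136.6 next round, worth 0.55 × 136.6 = 75.13 now. The firm offers 75.13 and keeps 240 − 75.13 = 164.87.
Round 2 (the union proposes): the firm can get 164.87 next round, worth 0.55 × 164.87 = 90.6785 now. The union offers 90.6785 and keeps 240 − 90.6785 = 149.3215.
Round 1 (the firm proposes): the union can get 149.3215 next round, worth 0.55 × 149.3215 = 82.126825 now. The firm offers 82.126825 and keeps 240 − 82.126825 = 157.873175.

82.13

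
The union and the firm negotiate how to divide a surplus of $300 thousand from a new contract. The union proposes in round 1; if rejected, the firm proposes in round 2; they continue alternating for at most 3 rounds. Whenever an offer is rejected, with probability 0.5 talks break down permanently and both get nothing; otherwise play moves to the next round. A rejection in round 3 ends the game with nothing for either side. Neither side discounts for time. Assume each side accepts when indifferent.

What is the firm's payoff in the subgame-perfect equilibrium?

Round 3 (the union proposes): the firm will accept anything ≥ 0, so the union offers 0 and keeps 300.
Round 2 (the firm proposes): rejecting gives the union an expected 0.5 × 300 = 150, so the firm offers 150, keeping 150.
Round 1 (the union proposes): rejecting gives the firm an expected 0.5 × 150 = 75; the union offers that and keeps 225.

75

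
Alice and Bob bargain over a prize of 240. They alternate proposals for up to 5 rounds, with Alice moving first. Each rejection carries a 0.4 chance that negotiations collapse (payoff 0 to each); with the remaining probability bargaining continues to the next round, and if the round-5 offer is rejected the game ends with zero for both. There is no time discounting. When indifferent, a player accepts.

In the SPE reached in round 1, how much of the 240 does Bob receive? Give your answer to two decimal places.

Round 5 (Alice proposes): rejection yields 0 for Bob; Alice offers 0 and keeps 240.
Round 4 (Bob proposes): rejecting gives Alice an expected 0.6 × 240 = 144, so Bob offers 144, keeping 96.
Round 3 (Alice proposes): rejecting gives Bob an expected 0.6 × 96 = 57.6, so Alice offers 57.6, keeping 182.4.
Round 2 (Bob proposes): rejecting gives Alice an expected 0.6 × 182.4 = 109.44, so Bob offers 109.44, keeping 130.56.
Round 1 (Alice proposes): rejecting gives Bob an expected 0.6 × 130.56 = 78.336; Alice offers that and keeps 161.664.

78.34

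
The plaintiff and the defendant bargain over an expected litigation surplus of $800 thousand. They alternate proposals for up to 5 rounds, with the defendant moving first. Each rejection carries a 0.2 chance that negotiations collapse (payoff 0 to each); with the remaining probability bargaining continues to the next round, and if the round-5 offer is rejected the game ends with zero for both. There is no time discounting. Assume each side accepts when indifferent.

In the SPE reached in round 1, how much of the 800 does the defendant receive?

590.08

Round 5 (the defendant proposes): rejection yields 0 for the plaintiff; the defendant offers 0 and keeps 800.
Round 4 (the plaintiff proposes): rejecting gives the defendant an expected 0.8 × 800 = 640, so the plaintiff offers 640, keeping 160.
Round 3 (the defendant proposes): rejecting gives the plaintiff an expected 0.8 × 160 = 128. The defendant offers 128 and keeps 800 − 128 = 672.
Round 2 (the plaintiff proposes): rejecting gives the defendant an expected 0.8 × 672 = 537.6, so the plaintiff offers 537.6, keeping 262.4.
Round 1 (the defendant proposes): rejecting gives the plaintiff an expected 0.8 × 262.4 = 209.92; the defendant offers that and keeps 590.08.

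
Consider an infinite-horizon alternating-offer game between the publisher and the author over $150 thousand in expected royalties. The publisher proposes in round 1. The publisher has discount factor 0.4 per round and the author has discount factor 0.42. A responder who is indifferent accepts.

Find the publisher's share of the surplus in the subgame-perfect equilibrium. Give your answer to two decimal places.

Let x be the publisher's share when the publisher proposes and y be the author's share when the author proposes.
The author accepts iff offered ≥ 0.42·y, so x = 150 − 0.42y. Symmetrically y = 150 − 0.4x.
Substituting: x = 150 − 0.42(150 − 0.4x), giving x(1 − 0.4·0.42) = 150(1 − 0.42).
So x = 150 × 0.58 / 0.832 ≈ 104.5673, and the author receives 150 − x ≈ 45.4327.

104.57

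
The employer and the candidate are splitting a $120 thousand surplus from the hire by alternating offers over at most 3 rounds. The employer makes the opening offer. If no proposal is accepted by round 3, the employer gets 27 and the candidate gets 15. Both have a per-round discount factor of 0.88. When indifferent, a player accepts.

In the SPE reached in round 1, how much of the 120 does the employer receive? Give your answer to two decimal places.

95.71

Round 3 (the employer proposes): the candidate gets 15 if talks fail, so the employer offers 15 and keeps 105.
Round 2 (the candidate proposes): the employer can get 105 next round, worth 0.88 × 105 = 92.4 now. The candidate offers 92.4 and keeps 120 − 92.4 = 27.6.
Round 1 (the employer proposes): the candidate can get 27.6 next round, worth 0.88 × 27.6 = 24.288 now, so the employer offers 24.288, keeping 95.712.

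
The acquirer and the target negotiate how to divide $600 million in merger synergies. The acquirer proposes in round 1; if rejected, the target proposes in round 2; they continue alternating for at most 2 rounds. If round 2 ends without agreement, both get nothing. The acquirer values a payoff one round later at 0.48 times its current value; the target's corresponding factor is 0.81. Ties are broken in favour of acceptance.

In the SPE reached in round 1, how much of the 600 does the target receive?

486

Round 2 (the target proposes): the acquirer will accept anything ≥ 0, so the target offers 0 and keeps 600.
Round 1 (the acquirer proposes): the target can get 600 next round, worth 0.81 × 600 = 486 now, so the acquirer offers 486, keeping 114.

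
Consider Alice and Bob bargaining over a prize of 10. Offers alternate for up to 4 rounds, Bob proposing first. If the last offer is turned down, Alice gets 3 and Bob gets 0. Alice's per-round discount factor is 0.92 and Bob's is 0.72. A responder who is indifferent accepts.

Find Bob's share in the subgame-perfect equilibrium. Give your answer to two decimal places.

Round 4 (Alice proposes): rejection yields 0 for Bob; Alice offers 0 and keeps 10.
Round 3 (Bob proposes): Alice can get 10 next round, worth 0.92 × 10 = 9.2 now. Bob offers 9.2 and keeps 10 − 9.2 = 0.8.
Round 2 (Alice proposes): Bob can get 0.8 next round, worth 0.72 × 0.8 = 0.576 now; Alice offers that and keeps 9.424.
Round 1 (Bob proposes): Alice can get 9.424 next round, worth 0.92 × 9.424 = 8.67008 now; Bob offers that and keeps 1.32992.

1.33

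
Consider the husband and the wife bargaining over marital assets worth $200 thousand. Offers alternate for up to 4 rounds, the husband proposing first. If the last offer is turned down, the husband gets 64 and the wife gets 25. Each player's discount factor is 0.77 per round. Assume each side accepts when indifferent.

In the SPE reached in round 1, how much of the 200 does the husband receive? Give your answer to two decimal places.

102.49

Round 4 (the wife proposes): the husband gets 64 if talks fail, so the wife offers 64 and keeps 136.
Round 3 (the husband proposes): the wife can get 136 next round, worth 0.77 × 136 = 104.72 now; the husband offers that and keeps 95.28.
Round 2 (the wife proposes): the husband can get 95.28 next round, worth 0.77 × 95.28 = 73.3656 now, so the wife offers 73.3656, keeping 126.6344.
Round 1 (the husband proposes): the wife can get 126.6344 next round, worth 0.77 × 126.6344 = 97.508488 now; the husband offers that and keeps 102.491512.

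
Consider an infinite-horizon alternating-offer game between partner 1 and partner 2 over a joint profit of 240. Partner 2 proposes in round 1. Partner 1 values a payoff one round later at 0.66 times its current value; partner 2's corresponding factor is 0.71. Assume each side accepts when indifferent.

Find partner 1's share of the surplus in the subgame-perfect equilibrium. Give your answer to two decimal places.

In a stationary SPE each proposer offers the other exactly their discounted continuation value.
If partner 2 keeps x when proposing and partner 1 keeps y when proposing, then x = 240 − 0.66y and y = 240 − 0.71x.
Solving: x = 240(1 − 0.66) / (1 − 0.71·0.66) = 81.6 / 0.5314 ≈ 153.5566.
Partner 1 gets 240 − 153.5566 ≈ 86.4434.

86.44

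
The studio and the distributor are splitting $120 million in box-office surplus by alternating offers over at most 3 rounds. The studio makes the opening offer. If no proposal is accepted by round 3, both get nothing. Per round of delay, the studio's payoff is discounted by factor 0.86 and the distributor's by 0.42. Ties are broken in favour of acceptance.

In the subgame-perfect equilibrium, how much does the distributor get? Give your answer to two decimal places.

Solve by backward induction from round 3.
Round 3 (the studio proposes): the distributor will accept anything ≥ 0, so the studio offers 0 and keeps 120.
Round 2 (the distributor proposes): the studio can get 120 next round, worth 0.86 × 120 = 103.2 now. The distributor offers 103.2 and keeps 120 − 103.2 = 16.8.
Round 1 (the studio proposes): the distributor can get 16.8 next round, worth 0.42 × 16.8 = 7.056 now. The studio offers 7.056 and keeps 120 − 7.056 = 112.944.

7.06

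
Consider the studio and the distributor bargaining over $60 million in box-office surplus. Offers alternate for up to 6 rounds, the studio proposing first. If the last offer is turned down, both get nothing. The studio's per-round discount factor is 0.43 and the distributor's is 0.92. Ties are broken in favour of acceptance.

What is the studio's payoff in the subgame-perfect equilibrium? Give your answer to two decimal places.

Round 6 (the distributor proposes): the studio will accept anything ≥ 0, so the distributor offers 0 and keeps 60.
Round 5 (the studio proposes): the distributor can get 60 next round, worth 0.92 × 60 = 55.2 now. The studio offers 55.2 and keeps 60 − 55.2 = 4.8.
Round 4 (the distributor proposes): the studio can get 4.8 next round, worth 0.43 × 4.8 = 2.064 now; the distributor offers that and keeps 57.936.
Round 3 (the studio proposes): the distributor can get 57.936 next round, worth 0.92 × 57.936 = 53.30112 now. The studio offers 53.30112 and keeps 60 − 53.30112 = 6.69888.
Round 2 (the distributor proposes): the studio can get 6.69888 next round, worth 0.43 × 6.69888 = 2.8805184 now; the distributor offers that and keeps 57.1194816.
Round 1 (the studio proposes): the distributor can get 57.1194816 next round, worth 0.92 × 57.1194816 = 52.549923072 now; the studio offers that and keeps 7.450076928.

7.45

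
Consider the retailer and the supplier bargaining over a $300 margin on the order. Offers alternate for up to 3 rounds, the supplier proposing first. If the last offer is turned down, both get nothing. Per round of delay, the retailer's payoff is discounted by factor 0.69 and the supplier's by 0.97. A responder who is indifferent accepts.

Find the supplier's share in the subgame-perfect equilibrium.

Round 3 (the supplier proposes): the retailer will accept anything ≥ 0, so the supplier offers 0 and keeps 300.
Round 2 (the retailer proposes): the supplier can get 300 next round, worth 0.97 × 300 = 291 now. The retailer offers 291 and keeps 300 − 291 = 9.
Round 1 (the supplier proposes): the retailer can get 9 next round, worth 0.69 × 9 = 6.21 now, so the supplier offers 6.21, keeping 293.79.

293.79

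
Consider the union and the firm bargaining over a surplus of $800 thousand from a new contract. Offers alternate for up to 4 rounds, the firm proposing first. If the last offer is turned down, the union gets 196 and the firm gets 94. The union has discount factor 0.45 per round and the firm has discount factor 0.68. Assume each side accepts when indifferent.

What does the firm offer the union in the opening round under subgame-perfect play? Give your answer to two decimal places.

Work backward from the last round.
Round 4 (the union proposes): the firm gets 94 if talks fail, so the union offers 94 and keeps 706.
Round 3 (the firm proposes): the union can get 706 next round, worth 0.45 × 706 = 317.7 now. The firm offers 317.7 and keeps 800 − 317.7 = 482.3.
Round 2 (the union proposes): the firm can get 482.3 next round, worth 0.68 × 482.3 = 327.964 now; the union offers that and keeps 472.036.
Round 1 (the firm proposes): the union can get 472.036 next round, worth 0.45 × 472.036 = 212.4162 now. The firm offers 212.4162 and keeps 800 − 212.4162 = 587.5838.

212.42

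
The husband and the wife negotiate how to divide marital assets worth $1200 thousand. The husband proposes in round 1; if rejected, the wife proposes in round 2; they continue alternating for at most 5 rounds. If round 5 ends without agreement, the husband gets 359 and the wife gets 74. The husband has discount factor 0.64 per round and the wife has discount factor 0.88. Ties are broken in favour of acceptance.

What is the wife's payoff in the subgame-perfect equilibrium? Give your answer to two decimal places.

617.74

Work backward from the last round.
Round 5 (the husband proposes): the wife gets 74 if talks fail, so the husband offers 74 and keeps 1126.
Round 4 (the wife proposes): the husband can get 1126 next round, worth 0.64 × 1126 = 720.64 now, so the wife offers 720.64, keeping 479.36.
Round 3 (the husband proposes): the wife can get 479.36 next round, worth 0.88 × 479.36 = 421.8368 now; the husband offers that and keeps 778.1632.
Round 2 (the wife proposes): the husband can get 778.1632 next round, worth 0.64 × 778.1632 = 498.024448 now; the wife offers that and keeps 701.975552.
Round 1 (the husband proposes): the wife can get 701.975552 next round, worth 0.88 × 701.975552 = 617.73848576 now, so the husband offers 617.73848576, keeping 582.26151424.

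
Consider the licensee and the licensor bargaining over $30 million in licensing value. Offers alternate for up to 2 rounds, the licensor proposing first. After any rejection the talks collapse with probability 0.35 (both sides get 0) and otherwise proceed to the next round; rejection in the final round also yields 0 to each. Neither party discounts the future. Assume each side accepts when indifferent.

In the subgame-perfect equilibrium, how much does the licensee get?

By backward induction:
Round 2 (the licensee proposes): rejection yields 0 for the licensor; the licensee offers 0 and keeps 30.
Round 1 (the licensor proposes): rejecting gives the licensee an expected 0.65 × 30 = 19.5. The licensor offers 19.5 and keeps 30 − 19.5 = 10.5.

19.5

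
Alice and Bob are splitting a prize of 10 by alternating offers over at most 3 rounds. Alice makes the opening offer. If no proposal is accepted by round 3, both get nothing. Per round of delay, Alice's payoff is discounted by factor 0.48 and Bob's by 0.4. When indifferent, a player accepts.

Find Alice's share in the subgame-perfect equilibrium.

Work backward from the last round.
Round 3 (Alice proposes): Bob will accept anything ≥ 0, so Alice offers 0 and keeps 10.
Round 2 (Bob proposes): Alice can get 10 next round, worth 0.48 × 10 = 4.8 now, so Bob offers 4.8, keeping 5.2.
Round 1 (Alice proposes): Bob can get 5.2 next round, worth 0.4 × 5.2 = 2.08 now, so Alice offers 2.08, keeping 7.92.

7.92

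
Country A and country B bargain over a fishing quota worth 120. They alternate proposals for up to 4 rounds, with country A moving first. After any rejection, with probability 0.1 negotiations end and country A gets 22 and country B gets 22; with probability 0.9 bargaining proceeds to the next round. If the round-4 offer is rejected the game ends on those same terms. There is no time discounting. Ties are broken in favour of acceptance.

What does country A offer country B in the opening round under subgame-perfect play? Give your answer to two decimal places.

Round 4 (country B proposes): country A gets 22 if talks fail, so country B offers 22 and keeps 98.
Round 3 (country A proposes): rejecting gives country B an expected 0.9 × 98 + 0.1 × 22 = 90.4. Country A offers 90.4 and keeps 120 − 90.4 = 29.6.
Round 2 (country B proposes): rejecting gives country A an expected 0.9 × 29.6 + 0.1 × 22 = 28.84; country B offers that and keeps 91.16.
Round 1 (country A proposes): rejecting gives country B an expected 0.9 × 91.16 + 0.1 × 22 = 84.244, so country A offers 84.244, keeping 35.756.

84.24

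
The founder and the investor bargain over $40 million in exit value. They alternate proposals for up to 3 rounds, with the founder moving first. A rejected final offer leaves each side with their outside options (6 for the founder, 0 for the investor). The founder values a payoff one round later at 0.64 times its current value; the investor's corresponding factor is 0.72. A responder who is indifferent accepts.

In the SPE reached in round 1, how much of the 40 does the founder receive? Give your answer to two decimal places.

29.63

Round 3 (the founder proposes): rejection yields 0 for the investor; the founder offers 0 and keeps 40.
Round 2 (the investor proposes): the founder can get 40 next round, worth 0.64 × 40 = 25.6 now; the investor offers that and keeps 14.4.
Round 1 (the founder proposes): the investor can get 14.4 next round, worth 0.72 × 14.4 = 10.368 now; the founder offers that and keeps 29.632.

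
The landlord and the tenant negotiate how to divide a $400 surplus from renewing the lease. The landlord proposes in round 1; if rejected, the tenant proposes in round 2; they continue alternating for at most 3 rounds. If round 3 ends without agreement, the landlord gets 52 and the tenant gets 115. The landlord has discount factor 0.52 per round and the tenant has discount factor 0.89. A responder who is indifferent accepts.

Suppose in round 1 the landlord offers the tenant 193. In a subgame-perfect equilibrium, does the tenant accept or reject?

Reject

Round 3 (the landlord proposes): the tenant gets 115 if talks fail, so the landlord offers 115 and keeps 285.
Round 2 (the tenant proposes): the landlord can get 285 next round, worth 0.52 × 285 = 148.2 now. The tenant offers 148.2 and keeps 400 − 148.2 = 251.8.
So by rejecting in round 1, the tenant gets 251.8 next round, worth 0.89 × 251.8 = 224.102 now.
Offer 193 < 224.102, so the tenant rejects.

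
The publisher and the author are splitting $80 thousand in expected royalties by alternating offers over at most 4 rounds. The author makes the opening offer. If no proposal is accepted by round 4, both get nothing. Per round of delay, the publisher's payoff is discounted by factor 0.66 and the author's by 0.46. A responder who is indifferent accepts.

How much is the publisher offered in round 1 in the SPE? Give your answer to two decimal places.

44.54

Round 4 (the publisher proposes): the author will accept anything ≥ 0, so the publisher offers 0 and keeps 80.
Round 3 (the author proposes): the publisher can get 80 next round, worth 0.66 × 80 = 52.8 now. The author offers 52.8 and keeps 80 − 52.8 = 27.2.
Round 2 (the publisher proposes): the author can get 27.2 next round, worth 0.46 × 27.2 = 12.512 now, so the publisher offers 12.512, keeping 67.488.
Round 1 (the author proposes): the publisher can get 67.488 next round, worth 0.66 × 67.488 = 44.54208 now. The author offers 44.54208 and keeps 80 − 44.54208 = 35.45792.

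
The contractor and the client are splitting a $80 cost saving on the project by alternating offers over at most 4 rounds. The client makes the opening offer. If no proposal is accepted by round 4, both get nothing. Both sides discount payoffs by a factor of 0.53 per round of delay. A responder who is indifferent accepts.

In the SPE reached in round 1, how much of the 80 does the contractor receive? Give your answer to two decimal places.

Round 4 (the contractor proposes): rejection yields 0 for the client; the contractor offers 0 and keeps 80.
Round 3 (the client proposes): the contractor can get 80 next round, worth 0.53 × 80 = 42.4 now. The client offers 42.4 and keeps 80 − 42.4 = 37.6.
Round 2 (the contractor proposes): the client can get 37.6 next round, worth 0.53 × 37.6 = 19.928 now, so the contractor offers 19.928, keeping 60.072.
Round 1 (the client proposes): the contractor can get 60.072 next round, worth 0.53 × 60.072 = 31.83816 now, so the client offers 31.83816, keeping 48.16184.

31.84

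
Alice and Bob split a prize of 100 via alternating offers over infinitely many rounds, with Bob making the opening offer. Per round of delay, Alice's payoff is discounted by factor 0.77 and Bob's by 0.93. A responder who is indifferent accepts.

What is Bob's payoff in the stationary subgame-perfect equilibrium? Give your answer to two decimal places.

When Bob proposes, Alice accepts any offer worth at least 0.77 times what Alice would get by proposing next round; and vice versa.
This gives x = 100 − 0.77y and y = 100 − 0.93x, where x and y are each side's share when it proposes.
Hence (1 − 0.77·0.93)x = 100(1 − 0.77), i.e. 0.2839·x = 23.
x ≈ 81.0144; Alice's share is 100 − x ≈ 18.9856.

81.01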